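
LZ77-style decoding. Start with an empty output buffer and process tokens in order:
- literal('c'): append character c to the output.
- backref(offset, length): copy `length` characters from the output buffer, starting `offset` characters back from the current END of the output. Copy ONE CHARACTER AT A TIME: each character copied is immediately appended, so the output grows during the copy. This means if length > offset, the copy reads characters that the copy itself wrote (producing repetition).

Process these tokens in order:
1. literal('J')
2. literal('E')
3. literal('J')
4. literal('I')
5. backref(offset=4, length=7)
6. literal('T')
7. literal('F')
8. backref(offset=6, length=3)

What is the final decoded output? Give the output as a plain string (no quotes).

Answer: JEJIJEJIJEJTFIJE

Derivation:
Token 1: literal('J'). Output: "J"
Token 2: literal('E'). Output: "JE"
Token 3: literal('J'). Output: "JEJ"
Token 4: literal('I'). Output: "JEJI"
Token 5: backref(off=4, len=7) (overlapping!). Copied 'JEJIJEJ' from pos 0. Output: "JEJIJEJIJEJ"
Token 6: literal('T'). Output: "JEJIJEJIJEJT"
Token 7: literal('F'). Output: "JEJIJEJIJEJTF"
Token 8: backref(off=6, len=3). Copied 'IJE' from pos 7. Output: "JEJIJEJIJEJTFIJE"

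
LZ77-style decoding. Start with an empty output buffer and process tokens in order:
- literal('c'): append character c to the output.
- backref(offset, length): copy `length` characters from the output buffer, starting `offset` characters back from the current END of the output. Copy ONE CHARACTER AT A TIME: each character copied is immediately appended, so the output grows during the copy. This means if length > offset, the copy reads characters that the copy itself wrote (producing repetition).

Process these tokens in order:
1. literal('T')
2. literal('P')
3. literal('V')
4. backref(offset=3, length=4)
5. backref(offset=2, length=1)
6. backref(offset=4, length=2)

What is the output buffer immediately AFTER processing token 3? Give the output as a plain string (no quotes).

Token 1: literal('T'). Output: "T"
Token 2: literal('P'). Output: "TP"
Token 3: literal('V'). Output: "TPV"

Answer: TPV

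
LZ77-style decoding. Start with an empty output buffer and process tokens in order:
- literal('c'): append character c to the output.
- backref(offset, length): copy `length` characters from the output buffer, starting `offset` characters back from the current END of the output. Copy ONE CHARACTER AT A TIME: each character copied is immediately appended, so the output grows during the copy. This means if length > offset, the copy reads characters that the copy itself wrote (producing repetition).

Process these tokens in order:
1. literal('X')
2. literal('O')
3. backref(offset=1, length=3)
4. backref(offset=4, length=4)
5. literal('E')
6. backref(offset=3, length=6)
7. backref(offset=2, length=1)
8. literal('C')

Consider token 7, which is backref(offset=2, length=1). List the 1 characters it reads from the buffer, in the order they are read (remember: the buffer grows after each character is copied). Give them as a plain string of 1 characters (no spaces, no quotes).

Answer: O

Derivation:
Token 1: literal('X'). Output: "X"
Token 2: literal('O'). Output: "XO"
Token 3: backref(off=1, len=3) (overlapping!). Copied 'OOO' from pos 1. Output: "XOOOO"
Token 4: backref(off=4, len=4). Copied 'OOOO' from pos 1. Output: "XOOOOOOOO"
Token 5: literal('E'). Output: "XOOOOOOOOE"
Token 6: backref(off=3, len=6) (overlapping!). Copied 'OOEOOE' from pos 7. Output: "XOOOOOOOOEOOEOOE"
Token 7: backref(off=2, len=1). Buffer before: "XOOOOOOOOEOOEOOE" (len 16)
  byte 1: read out[14]='O', append. Buffer now: "XOOOOOOOOEOOEOOEO"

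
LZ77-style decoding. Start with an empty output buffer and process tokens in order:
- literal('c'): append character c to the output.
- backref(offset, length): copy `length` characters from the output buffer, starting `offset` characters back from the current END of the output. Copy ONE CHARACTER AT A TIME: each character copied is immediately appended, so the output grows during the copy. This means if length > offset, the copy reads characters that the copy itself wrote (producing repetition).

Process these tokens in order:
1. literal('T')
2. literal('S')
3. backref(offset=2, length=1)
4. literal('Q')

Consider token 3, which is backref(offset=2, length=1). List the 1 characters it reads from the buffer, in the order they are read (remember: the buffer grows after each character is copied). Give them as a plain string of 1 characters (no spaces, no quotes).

Answer: T

Derivation:
Token 1: literal('T'). Output: "T"
Token 2: literal('S'). Output: "TS"
Token 3: backref(off=2, len=1). Buffer before: "TS" (len 2)
  byte 1: read out[0]='T', append. Buffer now: "TST"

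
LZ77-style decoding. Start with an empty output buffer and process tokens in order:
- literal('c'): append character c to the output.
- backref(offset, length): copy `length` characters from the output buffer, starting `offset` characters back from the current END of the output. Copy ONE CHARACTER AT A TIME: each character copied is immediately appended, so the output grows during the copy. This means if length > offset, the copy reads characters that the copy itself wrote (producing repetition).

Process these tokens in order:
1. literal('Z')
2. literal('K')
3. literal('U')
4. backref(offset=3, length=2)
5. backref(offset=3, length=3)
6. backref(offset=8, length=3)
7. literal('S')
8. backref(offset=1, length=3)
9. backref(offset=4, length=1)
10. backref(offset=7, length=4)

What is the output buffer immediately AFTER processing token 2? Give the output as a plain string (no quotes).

Token 1: literal('Z'). Output: "Z"
Token 2: literal('K'). Output: "ZK"

Answer: ZK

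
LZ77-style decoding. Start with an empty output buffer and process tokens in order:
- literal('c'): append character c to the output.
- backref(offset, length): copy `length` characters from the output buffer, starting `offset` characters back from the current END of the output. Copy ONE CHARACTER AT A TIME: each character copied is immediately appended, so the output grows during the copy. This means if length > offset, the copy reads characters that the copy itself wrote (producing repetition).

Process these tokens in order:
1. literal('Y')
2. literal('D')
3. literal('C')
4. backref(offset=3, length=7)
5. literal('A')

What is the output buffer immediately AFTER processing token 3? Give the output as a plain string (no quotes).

Token 1: literal('Y'). Output: "Y"
Token 2: literal('D'). Output: "YD"
Token 3: literal('C'). Output: "YDC"

Answer: YDC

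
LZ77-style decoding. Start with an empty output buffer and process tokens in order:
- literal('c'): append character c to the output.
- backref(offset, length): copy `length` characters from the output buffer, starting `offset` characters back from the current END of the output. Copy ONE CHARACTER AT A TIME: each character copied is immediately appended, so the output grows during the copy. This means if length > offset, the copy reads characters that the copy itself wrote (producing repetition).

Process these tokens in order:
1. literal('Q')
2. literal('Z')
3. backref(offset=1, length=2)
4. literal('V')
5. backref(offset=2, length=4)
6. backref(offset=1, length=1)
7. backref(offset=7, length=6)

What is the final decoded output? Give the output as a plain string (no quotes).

Answer: QZZZVZVZVVZVZVZV

Derivation:
Token 1: literal('Q'). Output: "Q"
Token 2: literal('Z'). Output: "QZ"
Token 3: backref(off=1, len=2) (overlapping!). Copied 'ZZ' from pos 1. Output: "QZZZ"
Token 4: literal('V'). Output: "QZZZV"
Token 5: backref(off=2, len=4) (overlapping!). Copied 'ZVZV' from pos 3. Output: "QZZZVZVZV"
Token 6: backref(off=1, len=1). Copied 'V' from pos 8. Output: "QZZZVZVZVV"
Token 7: backref(off=7, len=6). Copied 'ZVZVZV' from pos 3. Output: "QZZZVZVZVVZVZVZV"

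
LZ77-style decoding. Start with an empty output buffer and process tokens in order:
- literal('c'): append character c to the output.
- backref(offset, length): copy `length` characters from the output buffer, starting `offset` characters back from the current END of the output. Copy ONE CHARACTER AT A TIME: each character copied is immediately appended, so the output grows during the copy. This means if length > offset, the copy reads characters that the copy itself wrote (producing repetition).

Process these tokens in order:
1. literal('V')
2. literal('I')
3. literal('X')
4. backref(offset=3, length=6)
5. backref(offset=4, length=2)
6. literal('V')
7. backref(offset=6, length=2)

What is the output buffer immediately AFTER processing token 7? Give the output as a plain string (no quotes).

Answer: VIXVIXVIXXVVVI

Derivation:
Token 1: literal('V'). Output: "V"
Token 2: literal('I'). Output: "VI"
Token 3: literal('X'). Output: "VIX"
Token 4: backref(off=3, len=6) (overlapping!). Copied 'VIXVIX' from pos 0. Output: "VIXVIXVIX"
Token 5: backref(off=4, len=2). Copied 'XV' from pos 5. Output: "VIXVIXVIXXV"
Token 6: literal('V'). Output: "VIXVIXVIXXVV"
Token 7: backref(off=6, len=2). Copied 'VI' from pos 6. Output: "VIXVIXVIXXVVVI"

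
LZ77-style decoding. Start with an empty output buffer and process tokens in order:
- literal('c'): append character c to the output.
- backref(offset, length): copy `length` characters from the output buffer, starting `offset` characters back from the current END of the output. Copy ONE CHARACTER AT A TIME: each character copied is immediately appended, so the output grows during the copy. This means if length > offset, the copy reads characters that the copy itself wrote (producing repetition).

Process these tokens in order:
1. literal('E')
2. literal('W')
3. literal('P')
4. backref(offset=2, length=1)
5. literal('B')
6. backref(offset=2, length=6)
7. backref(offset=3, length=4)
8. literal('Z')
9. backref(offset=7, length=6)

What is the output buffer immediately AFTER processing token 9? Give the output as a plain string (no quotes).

Token 1: literal('E'). Output: "E"
Token 2: literal('W'). Output: "EW"
Token 3: literal('P'). Output: "EWP"
Token 4: backref(off=2, len=1). Copied 'W' from pos 1. Output: "EWPW"
Token 5: literal('B'). Output: "EWPWB"
Token 6: backref(off=2, len=6) (overlapping!). Copied 'WBWBWB' from pos 3. Output: "EWPWBWBWBWB"
Token 7: backref(off=3, len=4) (overlapping!). Copied 'BWBB' from pos 8. Output: "EWPWBWBWBWBBWBB"
Token 8: literal('Z'). Output: "EWPWBWBWBWBBWBBZ"
Token 9: backref(off=7, len=6). Copied 'WBBWBB' from pos 9. Output: "EWPWBWBWBWBBWBBZWBBWBB"

Answer: EWPWBWBWBWBBWBBZWBBWBB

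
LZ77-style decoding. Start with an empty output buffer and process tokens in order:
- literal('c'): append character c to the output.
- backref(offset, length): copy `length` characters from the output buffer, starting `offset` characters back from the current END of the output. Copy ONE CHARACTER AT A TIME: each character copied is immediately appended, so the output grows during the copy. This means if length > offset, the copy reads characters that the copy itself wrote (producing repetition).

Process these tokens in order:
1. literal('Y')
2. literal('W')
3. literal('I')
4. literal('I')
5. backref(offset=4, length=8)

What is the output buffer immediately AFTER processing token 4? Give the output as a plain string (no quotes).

Token 1: literal('Y'). Output: "Y"
Token 2: literal('W'). Output: "YW"
Token 3: literal('I'). Output: "YWI"
Token 4: literal('I'). Output: "YWII"

Answer: YWII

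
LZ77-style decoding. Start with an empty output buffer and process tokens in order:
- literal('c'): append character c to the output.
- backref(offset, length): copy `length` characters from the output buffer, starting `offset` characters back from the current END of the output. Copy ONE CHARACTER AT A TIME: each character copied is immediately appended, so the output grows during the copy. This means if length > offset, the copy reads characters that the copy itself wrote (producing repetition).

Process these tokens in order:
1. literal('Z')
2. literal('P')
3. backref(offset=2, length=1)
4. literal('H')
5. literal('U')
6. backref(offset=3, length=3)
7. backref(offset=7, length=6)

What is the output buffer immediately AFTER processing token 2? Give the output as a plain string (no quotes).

Answer: ZP

Derivation:
Token 1: literal('Z'). Output: "Z"
Token 2: literal('P'). Output: "ZP"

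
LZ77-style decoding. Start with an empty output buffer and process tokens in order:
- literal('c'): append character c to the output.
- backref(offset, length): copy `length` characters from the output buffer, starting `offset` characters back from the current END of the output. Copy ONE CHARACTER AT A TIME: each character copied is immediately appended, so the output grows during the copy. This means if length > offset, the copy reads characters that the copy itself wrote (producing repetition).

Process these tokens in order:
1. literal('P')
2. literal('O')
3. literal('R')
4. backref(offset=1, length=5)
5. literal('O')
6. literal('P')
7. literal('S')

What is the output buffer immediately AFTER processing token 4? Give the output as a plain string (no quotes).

Answer: PORRRRRR

Derivation:
Token 1: literal('P'). Output: "P"
Token 2: literal('O'). Output: "PO"
Token 3: literal('R'). Output: "POR"
Token 4: backref(off=1, len=5) (overlapping!). Copied 'RRRRR' from pos 2. Output: "PORRRRRR"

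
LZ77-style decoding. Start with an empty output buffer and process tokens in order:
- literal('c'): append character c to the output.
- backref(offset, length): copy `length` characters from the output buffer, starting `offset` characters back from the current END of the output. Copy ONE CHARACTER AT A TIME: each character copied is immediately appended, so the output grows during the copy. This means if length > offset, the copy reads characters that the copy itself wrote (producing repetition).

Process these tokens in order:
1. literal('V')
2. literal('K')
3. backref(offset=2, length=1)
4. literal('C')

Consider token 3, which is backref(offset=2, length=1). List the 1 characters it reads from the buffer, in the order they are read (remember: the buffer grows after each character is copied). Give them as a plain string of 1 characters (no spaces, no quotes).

Answer: V

Derivation:
Token 1: literal('V'). Output: "V"
Token 2: literal('K'). Output: "VK"
Token 3: backref(off=2, len=1). Buffer before: "VK" (len 2)
  byte 1: read out[0]='V', append. Buffer now: "VKV"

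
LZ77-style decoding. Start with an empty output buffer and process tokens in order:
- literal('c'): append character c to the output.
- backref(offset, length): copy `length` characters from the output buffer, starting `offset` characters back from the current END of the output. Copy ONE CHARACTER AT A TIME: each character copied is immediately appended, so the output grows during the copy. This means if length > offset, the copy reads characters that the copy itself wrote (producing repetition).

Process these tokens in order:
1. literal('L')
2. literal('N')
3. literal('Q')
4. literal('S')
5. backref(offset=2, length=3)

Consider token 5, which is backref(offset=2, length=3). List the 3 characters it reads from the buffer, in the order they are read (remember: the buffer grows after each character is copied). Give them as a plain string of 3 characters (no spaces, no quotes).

Token 1: literal('L'). Output: "L"
Token 2: literal('N'). Output: "LN"
Token 3: literal('Q'). Output: "LNQ"
Token 4: literal('S'). Output: "LNQS"
Token 5: backref(off=2, len=3). Buffer before: "LNQS" (len 4)
  byte 1: read out[2]='Q', append. Buffer now: "LNQSQ"
  byte 2: read out[3]='S', append. Buffer now: "LNQSQS"
  byte 3: read out[4]='Q', append. Buffer now: "LNQSQSQ"

Answer: QSQ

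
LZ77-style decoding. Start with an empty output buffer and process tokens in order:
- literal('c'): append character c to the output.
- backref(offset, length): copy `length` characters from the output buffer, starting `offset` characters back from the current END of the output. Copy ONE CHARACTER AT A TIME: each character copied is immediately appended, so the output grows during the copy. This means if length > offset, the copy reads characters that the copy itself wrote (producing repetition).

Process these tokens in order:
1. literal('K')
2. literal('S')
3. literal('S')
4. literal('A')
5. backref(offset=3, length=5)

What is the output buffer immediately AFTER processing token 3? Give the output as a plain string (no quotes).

Token 1: literal('K'). Output: "K"
Token 2: literal('S'). Output: "KS"
Token 3: literal('S'). Output: "KSS"

Answer: KSS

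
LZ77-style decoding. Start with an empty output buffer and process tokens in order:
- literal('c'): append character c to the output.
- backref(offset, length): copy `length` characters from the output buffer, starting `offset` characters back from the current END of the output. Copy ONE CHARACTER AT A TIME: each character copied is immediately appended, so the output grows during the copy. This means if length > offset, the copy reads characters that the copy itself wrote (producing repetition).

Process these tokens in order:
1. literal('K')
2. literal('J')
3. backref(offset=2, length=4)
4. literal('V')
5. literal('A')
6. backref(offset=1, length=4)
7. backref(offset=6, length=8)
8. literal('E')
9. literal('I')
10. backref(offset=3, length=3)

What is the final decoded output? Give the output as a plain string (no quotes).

Token 1: literal('K'). Output: "K"
Token 2: literal('J'). Output: "KJ"
Token 3: backref(off=2, len=4) (overlapping!). Copied 'KJKJ' from pos 0. Output: "KJKJKJ"
Token 4: literal('V'). Output: "KJKJKJV"
Token 5: literal('A'). Output: "KJKJKJVA"
Token 6: backref(off=1, len=4) (overlapping!). Copied 'AAAA' from pos 7. Output: "KJKJKJVAAAAA"
Token 7: backref(off=6, len=8) (overlapping!). Copied 'VAAAAAVA' from pos 6. Output: "KJKJKJVAAAAAVAAAAAVA"
Token 8: literal('E'). Output: "KJKJKJVAAAAAVAAAAAVAE"
Token 9: literal('I'). Output: "KJKJKJVAAAAAVAAAAAVAEI"
Token 10: backref(off=3, len=3). Copied 'AEI' from pos 19. Output: "KJKJKJVAAAAAVAAAAAVAEIAEI"

Answer: KJKJKJVAAAAAVAAAAAVAEIAEI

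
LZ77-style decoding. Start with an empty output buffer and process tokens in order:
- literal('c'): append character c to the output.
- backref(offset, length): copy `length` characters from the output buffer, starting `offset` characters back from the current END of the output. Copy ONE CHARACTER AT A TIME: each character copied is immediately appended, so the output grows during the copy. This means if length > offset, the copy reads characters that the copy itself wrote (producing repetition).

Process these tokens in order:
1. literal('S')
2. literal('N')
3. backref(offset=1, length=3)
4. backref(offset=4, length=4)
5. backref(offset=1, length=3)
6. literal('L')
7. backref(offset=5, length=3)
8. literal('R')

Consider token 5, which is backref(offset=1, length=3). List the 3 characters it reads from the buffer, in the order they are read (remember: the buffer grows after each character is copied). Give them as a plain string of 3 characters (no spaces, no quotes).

Answer: NNN

Derivation:
Token 1: literal('S'). Output: "S"
Token 2: literal('N'). Output: "SN"
Token 3: backref(off=1, len=3) (overlapping!). Copied 'NNN' from pos 1. Output: "SNNNN"
Token 4: backref(off=4, len=4). Copied 'NNNN' from pos 1. Output: "SNNNNNNNN"
Token 5: backref(off=1, len=3). Buffer before: "SNNNNNNNN" (len 9)
  byte 1: read out[8]='N', append. Buffer now: "SNNNNNNNNN"
  byte 2: read out[9]='N', append. Buffer now: "SNNNNNNNNNN"
  byte 3: read out[10]='N', append. Buffer now: "SNNNNNNNNNNN"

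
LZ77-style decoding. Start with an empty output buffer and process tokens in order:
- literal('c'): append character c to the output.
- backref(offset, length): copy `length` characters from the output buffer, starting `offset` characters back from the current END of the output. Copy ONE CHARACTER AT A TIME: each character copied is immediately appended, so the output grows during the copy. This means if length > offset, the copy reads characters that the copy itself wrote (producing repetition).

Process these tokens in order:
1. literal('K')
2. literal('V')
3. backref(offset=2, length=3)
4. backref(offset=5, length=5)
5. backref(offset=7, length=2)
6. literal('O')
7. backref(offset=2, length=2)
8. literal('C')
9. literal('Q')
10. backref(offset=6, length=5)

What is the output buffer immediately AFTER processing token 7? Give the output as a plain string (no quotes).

Token 1: literal('K'). Output: "K"
Token 2: literal('V'). Output: "KV"
Token 3: backref(off=2, len=3) (overlapping!). Copied 'KVK' from pos 0. Output: "KVKVK"
Token 4: backref(off=5, len=5). Copied 'KVKVK' from pos 0. Output: "KVKVKKVKVK"
Token 5: backref(off=7, len=2). Copied 'VK' from pos 3. Output: "KVKVKKVKVKVK"
Token 6: literal('O'). Output: "KVKVKKVKVKVKO"
Token 7: backref(off=2, len=2). Copied 'KO' from pos 11. Output: "KVKVKKVKVKVKOKO"

Answer: KVKVKKVKVKVKOKO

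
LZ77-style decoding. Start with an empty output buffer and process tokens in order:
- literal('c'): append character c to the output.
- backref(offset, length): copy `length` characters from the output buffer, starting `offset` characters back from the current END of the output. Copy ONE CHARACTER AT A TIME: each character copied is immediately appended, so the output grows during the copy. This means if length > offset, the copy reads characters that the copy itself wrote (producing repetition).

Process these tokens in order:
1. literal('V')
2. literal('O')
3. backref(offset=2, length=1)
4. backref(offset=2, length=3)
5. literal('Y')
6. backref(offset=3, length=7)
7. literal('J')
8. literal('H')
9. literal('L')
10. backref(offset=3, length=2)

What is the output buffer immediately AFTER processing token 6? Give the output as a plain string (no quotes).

Answer: VOVOVOYVOYVOYV

Derivation:
Token 1: literal('V'). Output: "V"
Token 2: literal('O'). Output: "VO"
Token 3: backref(off=2, len=1). Copied 'V' from pos 0. Output: "VOV"
Token 4: backref(off=2, len=3) (overlapping!). Copied 'OVO' from pos 1. Output: "VOVOVO"
Token 5: literal('Y'). Output: "VOVOVOY"
Token 6: backref(off=3, len=7) (overlapping!). Copied 'VOYVOYV' from pos 4. Output: "VOVOVOYVOYVOYV"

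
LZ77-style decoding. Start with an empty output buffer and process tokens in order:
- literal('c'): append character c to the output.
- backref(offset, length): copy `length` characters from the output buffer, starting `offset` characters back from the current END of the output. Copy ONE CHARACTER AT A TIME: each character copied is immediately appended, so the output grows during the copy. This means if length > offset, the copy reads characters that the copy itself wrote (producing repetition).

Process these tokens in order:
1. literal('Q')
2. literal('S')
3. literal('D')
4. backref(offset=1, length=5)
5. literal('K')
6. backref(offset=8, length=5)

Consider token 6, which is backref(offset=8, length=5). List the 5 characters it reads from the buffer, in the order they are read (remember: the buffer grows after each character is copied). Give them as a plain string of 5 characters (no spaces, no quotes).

Answer: SDDDD

Derivation:
Token 1: literal('Q'). Output: "Q"
Token 2: literal('S'). Output: "QS"
Token 3: literal('D'). Output: "QSD"
Token 4: backref(off=1, len=5) (overlapping!). Copied 'DDDDD' from pos 2. Output: "QSDDDDDD"
Token 5: literal('K'). Output: "QSDDDDDDK"
Token 6: backref(off=8, len=5). Buffer before: "QSDDDDDDK" (len 9)
  byte 1: read out[1]='S', append. Buffer now: "QSDDDDDDKS"
  byte 2: read out[2]='D', append. Buffer now: "QSDDDDDDKSD"
  byte 3: read out[3]='D', append. Buffer now: "QSDDDDDDKSDD"
  byte 4: read out[4]='D', append. Buffer now: "QSDDDDDDKSDDD"
  byte 5: read out[5]='D', append. Buffer now: "QSDDDDDDKSDDDD"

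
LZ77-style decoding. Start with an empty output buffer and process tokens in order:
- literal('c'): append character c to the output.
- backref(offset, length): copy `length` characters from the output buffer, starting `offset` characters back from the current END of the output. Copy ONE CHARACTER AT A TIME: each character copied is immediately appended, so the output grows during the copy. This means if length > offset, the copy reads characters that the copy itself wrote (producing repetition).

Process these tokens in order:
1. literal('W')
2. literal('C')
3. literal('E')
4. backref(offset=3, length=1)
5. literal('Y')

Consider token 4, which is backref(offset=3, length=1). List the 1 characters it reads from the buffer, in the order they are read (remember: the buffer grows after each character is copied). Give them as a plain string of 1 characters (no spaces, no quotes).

Answer: W

Derivation:
Token 1: literal('W'). Output: "W"
Token 2: literal('C'). Output: "WC"
Token 3: literal('E'). Output: "WCE"
Token 4: backref(off=3, len=1). Buffer before: "WCE" (len 3)
  byte 1: read out[0]='W', append. Buffer now: "WCEW"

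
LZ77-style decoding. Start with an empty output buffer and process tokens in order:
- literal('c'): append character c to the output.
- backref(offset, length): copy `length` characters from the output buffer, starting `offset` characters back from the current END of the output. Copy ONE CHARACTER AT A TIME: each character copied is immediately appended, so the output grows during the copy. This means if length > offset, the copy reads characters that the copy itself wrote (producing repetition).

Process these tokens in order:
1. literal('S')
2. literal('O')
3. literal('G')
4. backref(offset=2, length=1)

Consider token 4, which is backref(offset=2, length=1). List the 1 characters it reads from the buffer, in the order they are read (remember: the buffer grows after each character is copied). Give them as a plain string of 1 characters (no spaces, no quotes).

Answer: O

Derivation:
Token 1: literal('S'). Output: "S"
Token 2: literal('O'). Output: "SO"
Token 3: literal('G'). Output: "SOG"
Token 4: backref(off=2, len=1). Buffer before: "SOG" (len 3)
  byte 1: read out[1]='O', append. Buffer now: "SOGO"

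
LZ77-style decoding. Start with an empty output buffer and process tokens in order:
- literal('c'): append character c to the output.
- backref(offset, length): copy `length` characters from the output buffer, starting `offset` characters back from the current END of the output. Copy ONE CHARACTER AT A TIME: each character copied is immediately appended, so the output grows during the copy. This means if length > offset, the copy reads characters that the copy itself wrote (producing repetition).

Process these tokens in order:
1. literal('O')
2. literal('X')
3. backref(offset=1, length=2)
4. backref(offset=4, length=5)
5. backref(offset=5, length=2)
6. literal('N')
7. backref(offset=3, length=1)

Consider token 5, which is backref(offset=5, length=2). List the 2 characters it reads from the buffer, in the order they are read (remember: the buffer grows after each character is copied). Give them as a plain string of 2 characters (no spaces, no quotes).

Answer: OX

Derivation:
Token 1: literal('O'). Output: "O"
Token 2: literal('X'). Output: "OX"
Token 3: backref(off=1, len=2) (overlapping!). Copied 'XX' from pos 1. Output: "OXXX"
Token 4: backref(off=4, len=5) (overlapping!). Copied 'OXXXO' from pos 0. Output: "OXXXOXXXO"
Token 5: backref(off=5, len=2). Buffer before: "OXXXOXXXO" (len 9)
  byte 1: read out[4]='O', append. Buffer now: "OXXXOXXXOO"
  byte 2: read out[5]='X', append. Buffer now: "OXXXOXXXOOX"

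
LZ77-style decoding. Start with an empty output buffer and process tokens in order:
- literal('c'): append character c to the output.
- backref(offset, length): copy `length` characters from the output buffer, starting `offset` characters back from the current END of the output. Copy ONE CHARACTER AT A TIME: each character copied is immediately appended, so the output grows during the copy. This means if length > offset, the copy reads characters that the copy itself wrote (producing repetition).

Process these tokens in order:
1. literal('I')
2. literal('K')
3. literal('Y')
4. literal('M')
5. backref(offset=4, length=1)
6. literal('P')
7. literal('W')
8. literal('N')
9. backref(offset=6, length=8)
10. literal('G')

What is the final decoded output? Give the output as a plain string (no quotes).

Token 1: literal('I'). Output: "I"
Token 2: literal('K'). Output: "IK"
Token 3: literal('Y'). Output: "IKY"
Token 4: literal('M'). Output: "IKYM"
Token 5: backref(off=4, len=1). Copied 'I' from pos 0. Output: "IKYMI"
Token 6: literal('P'). Output: "IKYMIP"
Token 7: literal('W'). Output: "IKYMIPW"
Token 8: literal('N'). Output: "IKYMIPWN"
Token 9: backref(off=6, len=8) (overlapping!). Copied 'YMIPWNYM' from pos 2. Output: "IKYMIPWNYMIPWNYM"
Token 10: literal('G'). Output: "IKYMIPWNYMIPWNYMG"

Answer: IKYMIPWNYMIPWNYMG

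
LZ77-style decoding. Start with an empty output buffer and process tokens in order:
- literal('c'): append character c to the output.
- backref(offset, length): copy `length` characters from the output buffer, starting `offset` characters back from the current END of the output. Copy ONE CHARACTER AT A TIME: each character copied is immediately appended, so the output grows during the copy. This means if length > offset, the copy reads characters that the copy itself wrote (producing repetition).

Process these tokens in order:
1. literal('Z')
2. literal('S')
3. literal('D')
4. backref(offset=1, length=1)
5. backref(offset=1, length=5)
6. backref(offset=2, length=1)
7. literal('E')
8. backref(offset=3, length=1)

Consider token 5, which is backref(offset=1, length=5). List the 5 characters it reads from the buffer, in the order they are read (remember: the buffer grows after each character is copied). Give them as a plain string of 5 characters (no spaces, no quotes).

Answer: DDDDD

Derivation:
Token 1: literal('Z'). Output: "Z"
Token 2: literal('S'). Output: "ZS"
Token 3: literal('D'). Output: "ZSD"
Token 4: backref(off=1, len=1). Copied 'D' from pos 2. Output: "ZSDD"
Token 5: backref(off=1, len=5). Buffer before: "ZSDD" (len 4)
  byte 1: read out[3]='D', append. Buffer now: "ZSDDD"
  byte 2: read out[4]='D', append. Buffer now: "ZSDDDD"
  byte 3: read out[5]='D', append. Buffer now: "ZSDDDDD"
  byte 4: read out[6]='D', append. Buffer now: "ZSDDDDDD"
  byte 5: read out[7]='D', append. Buffer now: "ZSDDDDDDD"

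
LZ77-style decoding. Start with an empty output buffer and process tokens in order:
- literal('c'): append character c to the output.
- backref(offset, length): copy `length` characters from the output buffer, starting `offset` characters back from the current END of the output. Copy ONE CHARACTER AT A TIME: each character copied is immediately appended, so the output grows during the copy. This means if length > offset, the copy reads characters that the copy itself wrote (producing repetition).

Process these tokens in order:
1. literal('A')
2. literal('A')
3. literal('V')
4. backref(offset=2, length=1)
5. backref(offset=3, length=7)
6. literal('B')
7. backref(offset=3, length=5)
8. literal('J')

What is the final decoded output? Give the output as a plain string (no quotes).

Token 1: literal('A'). Output: "A"
Token 2: literal('A'). Output: "AA"
Token 3: literal('V'). Output: "AAV"
Token 4: backref(off=2, len=1). Copied 'A' from pos 1. Output: "AAVA"
Token 5: backref(off=3, len=7) (overlapping!). Copied 'AVAAVAA' from pos 1. Output: "AAVAAVAAVAA"
Token 6: literal('B'). Output: "AAVAAVAAVAAB"
Token 7: backref(off=3, len=5) (overlapping!). Copied 'AABAA' from pos 9. Output: "AAVAAVAAVAABAABAA"
Token 8: literal('J'). Output: "AAVAAVAAVAABAABAAJ"

Answer: AAVAAVAAVAABAABAAJ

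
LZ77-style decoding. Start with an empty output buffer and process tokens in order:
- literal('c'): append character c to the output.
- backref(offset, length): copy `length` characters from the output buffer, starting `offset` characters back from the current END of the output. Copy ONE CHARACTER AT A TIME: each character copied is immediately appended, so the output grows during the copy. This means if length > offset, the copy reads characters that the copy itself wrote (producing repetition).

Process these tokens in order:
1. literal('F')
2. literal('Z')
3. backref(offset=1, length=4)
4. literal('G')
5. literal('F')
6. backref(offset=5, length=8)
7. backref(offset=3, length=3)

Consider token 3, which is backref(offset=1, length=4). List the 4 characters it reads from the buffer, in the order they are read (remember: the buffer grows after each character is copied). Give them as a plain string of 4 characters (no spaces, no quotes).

Answer: ZZZZ

Derivation:
Token 1: literal('F'). Output: "F"
Token 2: literal('Z'). Output: "FZ"
Token 3: backref(off=1, len=4). Buffer before: "FZ" (len 2)
  byte 1: read out[1]='Z', append. Buffer now: "FZZ"
  byte 2: read out[2]='Z', append. Buffer now: "FZZZ"
  byte 3: read out[3]='Z', append. Buffer now: "FZZZZ"
  byte 4: read out[4]='Z', append. Buffer now: "FZZZZZ"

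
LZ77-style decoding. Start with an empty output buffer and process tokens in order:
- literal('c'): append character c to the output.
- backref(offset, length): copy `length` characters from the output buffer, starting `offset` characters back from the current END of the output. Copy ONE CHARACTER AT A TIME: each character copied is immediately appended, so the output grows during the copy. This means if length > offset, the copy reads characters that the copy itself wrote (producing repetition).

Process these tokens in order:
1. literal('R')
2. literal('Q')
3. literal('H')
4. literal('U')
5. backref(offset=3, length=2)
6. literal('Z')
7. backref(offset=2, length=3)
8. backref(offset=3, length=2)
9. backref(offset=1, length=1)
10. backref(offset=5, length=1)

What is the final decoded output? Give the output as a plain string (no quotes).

Answer: RQHUQHZHZHHZZZ

Derivation:
Token 1: literal('R'). Output: "R"
Token 2: literal('Q'). Output: "RQ"
Token 3: literal('H'). Output: "RQH"
Token 4: literal('U'). Output: "RQHU"
Token 5: backref(off=3, len=2). Copied 'QH' from pos 1. Output: "RQHUQH"
Token 6: literal('Z'). Output: "RQHUQHZ"
Token 7: backref(off=2, len=3) (overlapping!). Copied 'HZH' from pos 5. Output: "RQHUQHZHZH"
Token 8: backref(off=3, len=2). Copied 'HZ' from pos 7. Output: "RQHUQHZHZHHZ"
Token 9: backref(off=1, len=1). Copied 'Z' from pos 11. Output: "RQHUQHZHZHHZZ"
Token 10: backref(off=5, len=1). Copied 'Z' from pos 8. Output: "RQHUQHZHZHHZZZ"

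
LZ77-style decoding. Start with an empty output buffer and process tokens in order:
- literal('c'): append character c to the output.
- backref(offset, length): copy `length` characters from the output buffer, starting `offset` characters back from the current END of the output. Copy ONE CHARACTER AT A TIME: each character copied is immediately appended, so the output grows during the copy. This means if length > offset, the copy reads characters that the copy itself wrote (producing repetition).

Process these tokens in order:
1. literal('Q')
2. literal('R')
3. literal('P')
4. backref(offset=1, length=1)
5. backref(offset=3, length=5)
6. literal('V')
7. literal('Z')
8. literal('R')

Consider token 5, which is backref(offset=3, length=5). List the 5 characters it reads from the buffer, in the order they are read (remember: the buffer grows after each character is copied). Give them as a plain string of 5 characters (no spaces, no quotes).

Answer: RPPRP

Derivation:
Token 1: literal('Q'). Output: "Q"
Token 2: literal('R'). Output: "QR"
Token 3: literal('P'). Output: "QRP"
Token 4: backref(off=1, len=1). Copied 'P' from pos 2. Output: "QRPP"
Token 5: backref(off=3, len=5). Buffer before: "QRPP" (len 4)
  byte 1: read out[1]='R', append. Buffer now: "QRPPR"
  byte 2: read out[2]='P', append. Buffer now: "QRPPRP"
  byte 3: read out[3]='P', append. Buffer now: "QRPPRPP"
  byte 4: read out[4]='R', append. Buffer now: "QRPPRPPR"
  byte 5: read out[5]='P', append. Buffer now: "QRPPRPPRP"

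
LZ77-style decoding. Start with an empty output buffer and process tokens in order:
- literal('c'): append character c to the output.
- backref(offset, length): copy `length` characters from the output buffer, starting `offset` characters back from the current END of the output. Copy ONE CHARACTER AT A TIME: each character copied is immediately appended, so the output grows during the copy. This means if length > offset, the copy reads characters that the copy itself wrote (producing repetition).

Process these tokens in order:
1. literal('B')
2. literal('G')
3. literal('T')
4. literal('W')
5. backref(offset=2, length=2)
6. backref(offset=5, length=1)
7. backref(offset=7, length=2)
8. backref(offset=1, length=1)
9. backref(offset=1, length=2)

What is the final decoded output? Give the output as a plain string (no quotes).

Token 1: literal('B'). Output: "B"
Token 2: literal('G'). Output: "BG"
Token 3: literal('T'). Output: "BGT"
Token 4: literal('W'). Output: "BGTW"
Token 5: backref(off=2, len=2). Copied 'TW' from pos 2. Output: "BGTWTW"
Token 6: backref(off=5, len=1). Copied 'G' from pos 1. Output: "BGTWTWG"
Token 7: backref(off=7, len=2). Copied 'BG' from pos 0. Output: "BGTWTWGBG"
Token 8: backref(off=1, len=1). Copied 'G' from pos 8. Output: "BGTWTWGBGG"
Token 9: backref(off=1, len=2) (overlapping!). Copied 'GG' from pos 9. Output: "BGTWTWGBGGGG"

Answer: BGTWTWGBGGGG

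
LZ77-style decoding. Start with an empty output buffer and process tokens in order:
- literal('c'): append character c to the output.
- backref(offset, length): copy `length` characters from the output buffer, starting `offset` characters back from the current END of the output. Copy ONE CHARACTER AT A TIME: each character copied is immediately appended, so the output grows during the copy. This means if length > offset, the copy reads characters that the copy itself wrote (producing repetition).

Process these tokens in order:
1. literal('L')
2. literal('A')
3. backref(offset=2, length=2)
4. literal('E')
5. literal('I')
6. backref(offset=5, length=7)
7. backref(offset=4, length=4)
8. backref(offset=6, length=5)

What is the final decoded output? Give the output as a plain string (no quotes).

Answer: LALAEIALAEIALEIALALEIA

Derivation:
Token 1: literal('L'). Output: "L"
Token 2: literal('A'). Output: "LA"
Token 3: backref(off=2, len=2). Copied 'LA' from pos 0. Output: "LALA"
Token 4: literal('E'). Output: "LALAE"
Token 5: literal('I'). Output: "LALAEI"
Token 6: backref(off=5, len=7) (overlapping!). Copied 'ALAEIAL' from pos 1. Output: "LALAEIALAEIAL"
Token 7: backref(off=4, len=4). Copied 'EIAL' from pos 9. Output: "LALAEIALAEIALEIAL"
Token 8: backref(off=6, len=5). Copied 'ALEIA' from pos 11. Output: "LALAEIALAEIALEIALALEIA"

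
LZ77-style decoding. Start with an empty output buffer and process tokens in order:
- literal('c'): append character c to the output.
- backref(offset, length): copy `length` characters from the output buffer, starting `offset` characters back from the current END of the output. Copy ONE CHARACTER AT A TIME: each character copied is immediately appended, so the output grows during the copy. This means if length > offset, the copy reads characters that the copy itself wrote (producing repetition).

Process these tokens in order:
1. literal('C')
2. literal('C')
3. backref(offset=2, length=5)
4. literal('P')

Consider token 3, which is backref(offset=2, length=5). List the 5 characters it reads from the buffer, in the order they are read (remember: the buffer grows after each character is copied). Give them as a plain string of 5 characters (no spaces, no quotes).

Answer: CCCCC

Derivation:
Token 1: literal('C'). Output: "C"
Token 2: literal('C'). Output: "CC"
Token 3: backref(off=2, len=5). Buffer before: "CC" (len 2)
  byte 1: read out[0]='C', append. Buffer now: "CCC"
  byte 2: read out[1]='C', append. Buffer now: "CCCC"
  byte 3: read out[2]='C', append. Buffer now: "CCCCC"
  byte 4: read out[3]='C', append. Buffer now: "CCCCCC"
  byte 5: read out[4]='C', append. Buffer now: "CCCCCCC"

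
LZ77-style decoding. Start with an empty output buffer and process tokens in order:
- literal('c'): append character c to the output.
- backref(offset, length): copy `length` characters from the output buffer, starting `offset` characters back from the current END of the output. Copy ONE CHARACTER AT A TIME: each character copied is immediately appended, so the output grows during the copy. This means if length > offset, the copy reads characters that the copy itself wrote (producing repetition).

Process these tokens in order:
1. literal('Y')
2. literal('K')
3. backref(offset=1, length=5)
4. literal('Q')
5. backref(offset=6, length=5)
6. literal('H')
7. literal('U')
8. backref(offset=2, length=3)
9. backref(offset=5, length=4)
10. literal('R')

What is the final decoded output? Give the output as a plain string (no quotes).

Answer: YKKKKKKQKKKKKHUHUHHUHUR

Derivation:
Token 1: literal('Y'). Output: "Y"
Token 2: literal('K'). Output: "YK"
Token 3: backref(off=1, len=5) (overlapping!). Copied 'KKKKK' from pos 1. Output: "YKKKKKK"
Token 4: literal('Q'). Output: "YKKKKKKQ"
Token 5: backref(off=6, len=5). Copied 'KKKKK' from pos 2. Output: "YKKKKKKQKKKKK"
Token 6: literal('H'). Output: "YKKKKKKQKKKKKH"
Token 7: literal('U'). Output: "YKKKKKKQKKKKKHU"
Token 8: backref(off=2, len=3) (overlapping!). Copied 'HUH' from pos 13. Output: "YKKKKKKQKKKKKHUHUH"
Token 9: backref(off=5, len=4). Copied 'HUHU' from pos 13. Output: "YKKKKKKQKKKKKHUHUHHUHU"
Token 10: literal('R'). Output: "YKKKKKKQKKKKKHUHUHHUHUR"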